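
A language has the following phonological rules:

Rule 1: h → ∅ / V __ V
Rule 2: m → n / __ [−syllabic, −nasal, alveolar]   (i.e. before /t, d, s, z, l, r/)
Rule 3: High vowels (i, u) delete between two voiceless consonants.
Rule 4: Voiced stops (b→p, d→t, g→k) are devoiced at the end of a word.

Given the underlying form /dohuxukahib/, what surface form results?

douxkaip

Rule 1 (intervocalic h-deletion): /h/ occurs between vowels /o/ and /u/, so it deletes. /h/ occurs between vowels /a/ and /i/, so it deletes. /dohuxukahib/ → douxukaib.
Rule 2 (nasal place assimilation): no segment meets the environment; /douxukaib/ is unchanged.
Rule 3 (high vowel syncope): /u/ is a high vowel flanked by voiceless consonants /x/ and /k/, so it deletes. /douxukaib/ → douxkaib.
Rule 4 (final devoicing): /b/ is a voiced stop in word-final position, so it devoices to [p]. /douxkaib/ → douxkaip.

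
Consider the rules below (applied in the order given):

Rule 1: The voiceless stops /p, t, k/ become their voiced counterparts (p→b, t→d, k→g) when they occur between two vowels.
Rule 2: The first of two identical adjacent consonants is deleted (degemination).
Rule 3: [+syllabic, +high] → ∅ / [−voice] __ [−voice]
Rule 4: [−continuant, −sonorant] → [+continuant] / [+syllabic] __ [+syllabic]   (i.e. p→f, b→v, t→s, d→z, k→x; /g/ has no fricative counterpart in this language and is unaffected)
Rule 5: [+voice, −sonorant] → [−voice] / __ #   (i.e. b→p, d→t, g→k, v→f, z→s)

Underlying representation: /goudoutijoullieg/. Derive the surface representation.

gouzouzijouliek

Rule 1 (intervocalic voicing): /t/ is a voiceless stop between vowels /u/ and /i/, so it voices to [d]. /goudoutijoullieg/ → goudoudijoullieg.
Rule 2 (degemination): /ll/ is a geminate; the first /l/ deletes. /goudoudijoullieg/ → goudoudijoulieg.
Rule 3 (high vowel syncope): no segment meets the environment; /goudoudijoulieg/ is unchanged.
Rule 4 (intervocalic spirantization): /d/ is a stop between vowels /u/ and /o/, so it spirantizes to the fricative [z]. /d/ is a stop between vowels /u/ and /i/, so it spirantizes to the fricative [z]. /goudoudijoulieg/ → gouzouzijoulieg.
Rule 5 (final devoicing): /g/ is a voiced obstruent in word-final position, so it devoices to [k]. /gouzouzijoulieg/ → gouzouzijouliek.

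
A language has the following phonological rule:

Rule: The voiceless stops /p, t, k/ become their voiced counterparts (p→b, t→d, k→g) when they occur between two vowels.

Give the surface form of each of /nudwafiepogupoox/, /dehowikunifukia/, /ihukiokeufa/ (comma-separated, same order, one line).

nudwafieboguboox, dehowigunifugia, ihugiogeufa

/nudwafiepogupoox/: /p/ is a voiceless stop between vowels /e/ and /o/, so it voices to [b]. /p/ is a voiceless stop between vowels /u/ and /o/, so it voices to [b]. → [nudwafieboguboox].
/dehowikunifukia/: /k/ is a voiceless stop between vowels /i/ and /u/, so it voices to [g]. /k/ is a voiceless stop between vowels /u/ and /i/, so it voices to [g]. → [dehowigunifugia].
/ihukiokeufa/: /k/ is a voiceless stop between vowels /u/ and /i/, so it voices to [g]. /k/ is a voiceless stop between vowels /o/ and /e/, so it voices to [g]. → [ihugiogeufa].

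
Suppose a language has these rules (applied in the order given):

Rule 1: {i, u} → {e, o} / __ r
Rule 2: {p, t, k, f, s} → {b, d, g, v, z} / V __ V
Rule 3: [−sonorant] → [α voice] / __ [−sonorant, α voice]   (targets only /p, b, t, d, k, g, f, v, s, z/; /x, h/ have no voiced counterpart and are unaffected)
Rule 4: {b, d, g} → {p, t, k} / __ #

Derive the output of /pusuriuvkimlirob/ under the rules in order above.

puzoriufkimlerop

Rule 1 (pre-rhotic lowering): /u/ is a high vowel immediately before /r/, so it lowers to [o]. /i/ is a high vowel immediately before /r/, so it lowers to [e]. /pusuriuvkimlirob/ → pusoriuvkimlerob.
Rule 2 (intervocalic voicing): /s/ is a voiceless obstruent between vowels /u/ and /o/, so it voices to [z]. /pusoriuvkimlerob/ → puzoriuvkimlerob.
Rule 3 (regressive voicing assimilation): /v/ precedes the voiceless obstruent /k/, so it devoices to [f] by assimilation. /puzoriuvkimlerob/ → puzoriufkimlerob.
Rule 4 (final devoicing): /b/ is a voiced stop in word-final position, so it devoices to [p]. /puzoriufkimlerob/ → puzoriufkimlerop.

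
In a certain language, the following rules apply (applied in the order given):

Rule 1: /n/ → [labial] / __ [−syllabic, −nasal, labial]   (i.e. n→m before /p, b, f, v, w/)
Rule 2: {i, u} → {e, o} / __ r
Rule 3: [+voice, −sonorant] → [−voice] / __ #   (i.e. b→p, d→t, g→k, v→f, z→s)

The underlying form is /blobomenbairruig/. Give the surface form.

blobomembaerruik

Rule 1 (nasal place assimilation): /n/ precedes the labial consonant /b/, so it assimilates in place to [m]. /blobomenbairruig/ → blobomembairruig.
Rule 2 (pre-rhotic lowering): /i/ is a high vowel immediately before /r/, so it lowers to [e]. /blobomembairruig/ → blobomembaerruig.
Rule 3 (final devoicing): /g/ is a voiced obstruent in word-final position, so it devoices to [k]. /blobomembaerruig/ → blobomembaerruik.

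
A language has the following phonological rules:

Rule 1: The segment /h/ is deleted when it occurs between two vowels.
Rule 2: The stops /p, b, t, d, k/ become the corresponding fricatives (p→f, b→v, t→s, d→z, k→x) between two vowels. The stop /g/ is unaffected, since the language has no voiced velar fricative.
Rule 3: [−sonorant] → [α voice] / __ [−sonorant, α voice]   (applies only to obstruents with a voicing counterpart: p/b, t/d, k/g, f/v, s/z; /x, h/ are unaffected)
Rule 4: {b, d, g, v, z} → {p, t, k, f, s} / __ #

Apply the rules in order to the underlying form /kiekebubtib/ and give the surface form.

kiexevuptip

Rule 1 (intervocalic h-deletion): no segment meets the environment; /kiekebubtib/ is unchanged.
Rule 2 (intervocalic spirantization): /k/ is a stop between vowels /e/ and /e/, so it spirantizes to the fricative [x]. /b/ is a stop between vowels /e/ and /u/, so it spirantizes to the fricative [v]. /kiekebubtib/ → kiexevubtib.
Rule 3 (regressive voicing assimilation): /b/ precedes the voiceless obstruent /t/, so it devoices to [p] by assimilation. /kiexevubtib/ → kiexevuptib.
Rule 4 (final devoicing): /b/ is a voiced obstruent in word-final position, so it devoices to [p]. /kiexevuptib/ → kiexevuptip.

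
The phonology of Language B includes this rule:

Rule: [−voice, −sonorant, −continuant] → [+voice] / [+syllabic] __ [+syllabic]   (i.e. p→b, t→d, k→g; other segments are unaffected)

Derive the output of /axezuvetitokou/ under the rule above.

axezuvedidogou

/t/ is a voiceless stop between vowels /e/ and /i/, so it voices to [d].
/t/ is a voiceless stop between vowels /i/ and /o/, so it voices to [d].
/k/ is a voiceless stop between vowels /o/ and /o/, so it voices to [g].
Surface form: [axezuvedidogou].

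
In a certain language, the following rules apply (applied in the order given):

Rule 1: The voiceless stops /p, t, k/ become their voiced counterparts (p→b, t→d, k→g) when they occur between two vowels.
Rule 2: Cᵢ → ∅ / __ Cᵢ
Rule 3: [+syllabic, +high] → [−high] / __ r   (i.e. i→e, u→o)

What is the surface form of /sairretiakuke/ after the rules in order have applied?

Rule 1 (intervocalic voicing): /t/ is a voiceless stop between vowels /e/ and /i/, so it voices to [d]. /k/ is a voiceless stop between vowels /a/ and /u/, so it voices to [g]. /k/ is a voiceless stop between vowels /u/ and /e/, so it voices to [g]. /sairretiakuke/ → sairrediaguge.
Rule 2 (degemination): /rr/ is a geminate; the first /r/ deletes. /sairrediaguge/ → sairediaguge.
Rule 3 (pre-rhotic lowering): /i/ is a high vowel immediately before /r/, so it lowers to [e]. /sairediaguge/ → saerediaguge.

saerediaguge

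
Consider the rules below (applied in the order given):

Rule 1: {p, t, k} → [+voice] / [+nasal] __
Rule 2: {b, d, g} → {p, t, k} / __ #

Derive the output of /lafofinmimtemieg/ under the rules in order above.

Rule 1 (post-nasal voicing): /t/ is a voiceless stop immediately after the nasal /m/, so it voices to [d]. /lafofinmimtemieg/ → lafofinmimdemieg.
Rule 2 (final devoicing): /g/ is a voiced stop in word-final position, so it devoices to [k]. /lafofinmimdemieg/ → lafofinmimdemiek.

lafofinmimdemiek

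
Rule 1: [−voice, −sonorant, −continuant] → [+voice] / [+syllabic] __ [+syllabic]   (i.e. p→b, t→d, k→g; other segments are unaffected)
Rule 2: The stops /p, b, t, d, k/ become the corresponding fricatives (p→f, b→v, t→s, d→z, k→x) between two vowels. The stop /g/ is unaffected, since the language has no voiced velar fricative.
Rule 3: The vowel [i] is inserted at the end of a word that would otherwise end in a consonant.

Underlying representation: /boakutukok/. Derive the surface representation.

boaguzugoki

Rule 1 (intervocalic voicing): /k/ is a voiceless stop between vowels /a/ and /u/, so it voices to [g]. /t/ is a voiceless stop between vowels /u/ and /u/, so it voices to [d]. /k/ is a voiceless stop between vowels /u/ and /o/, so it voices to [g]. /boakutukok/ → boagudugok.
Rule 2 (intervocalic spirantization): /d/ is a stop between vowels /u/ and /u/, so it spirantizes to the fricative [z]. /boagudugok/ → boaguzugok.
Rule 3 (final i-epenthesis): the form ends in the consonant /k/, so [i] is inserted word-finally. /boaguzugok/ → boaguzugoki.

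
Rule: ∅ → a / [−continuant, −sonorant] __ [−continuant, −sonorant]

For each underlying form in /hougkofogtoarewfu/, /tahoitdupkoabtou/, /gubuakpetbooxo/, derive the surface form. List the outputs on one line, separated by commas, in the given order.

/hougkofogtoarewfu/: /g/ and /k/ form a stop–stop cluster, so [a] is inserted between them. /g/ and /t/ form a stop–stop cluster, so [a] is inserted between them. → [hougakofogatoarewfu].
/tahoitdupkoabtou/: /t/ and /d/ form a stop–stop cluster, so [a] is inserted between them. /p/ and /k/ form a stop–stop cluster, so [a] is inserted between them. /b/ and /t/ form a stop–stop cluster, so [a] is inserted between them. → [tahoitadupakoabatou].
/gubuakpetbooxo/: /k/ and /p/ form a stop–stop cluster, so [a] is inserted between them. /t/ and /b/ form a stop–stop cluster, so [a] is inserted between them. → [gubuakapetabooxo].

hougakofogatoarewfu, tahoitadupakoabatou, gubuakapetabooxo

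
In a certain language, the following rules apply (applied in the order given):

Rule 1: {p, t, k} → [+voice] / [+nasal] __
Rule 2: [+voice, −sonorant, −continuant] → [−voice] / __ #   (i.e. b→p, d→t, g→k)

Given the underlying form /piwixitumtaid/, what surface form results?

Rule 1 (post-nasal voicing): /t/ is a voiceless stop immediately after the nasal /m/, so it voices to [d]. /piwixitumtaid/ → piwixitumdaid.
Rule 2 (final devoicing): /d/ is a voiced stop in word-final position, so it devoices to [t]. /piwixitumdaid/ → piwixitumdait.

piwixitumdait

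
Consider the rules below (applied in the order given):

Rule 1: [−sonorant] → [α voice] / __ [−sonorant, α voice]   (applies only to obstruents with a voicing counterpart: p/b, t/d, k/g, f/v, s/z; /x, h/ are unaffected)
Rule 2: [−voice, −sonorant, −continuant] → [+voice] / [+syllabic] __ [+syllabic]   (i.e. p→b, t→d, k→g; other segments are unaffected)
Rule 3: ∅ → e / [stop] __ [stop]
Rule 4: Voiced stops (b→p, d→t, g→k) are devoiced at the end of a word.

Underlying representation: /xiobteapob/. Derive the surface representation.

Rule 1 (regressive voicing assimilation): /b/ precedes the voiceless obstruent /t/, so it devoices to [p] by assimilation. /xiobteapob/ → xiopteapob.
Rule 2 (intervocalic voicing): /p/ is a voiceless stop between vowels /a/ and /o/, so it voices to [b]. /xiopteapob/ → xiopteabob.
Rule 3 (stop-cluster e-epenthesis): /p/ and /t/ form a stop–stop cluster, so [e] is inserted between them. /xiopteabob/ → xiopeteabob.
Rule 4 (final devoicing): /b/ is a voiced stop in word-final position, so it devoices to [p]. /xiopeteabob/ → xiopeteabop.

xiopeteabop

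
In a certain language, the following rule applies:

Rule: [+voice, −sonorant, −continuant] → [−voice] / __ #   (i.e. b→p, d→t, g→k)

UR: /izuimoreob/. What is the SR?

/b/ is a voiced stop in word-final position, so it devoices to [p].
Surface form: [izuimoreop].

izuimoreop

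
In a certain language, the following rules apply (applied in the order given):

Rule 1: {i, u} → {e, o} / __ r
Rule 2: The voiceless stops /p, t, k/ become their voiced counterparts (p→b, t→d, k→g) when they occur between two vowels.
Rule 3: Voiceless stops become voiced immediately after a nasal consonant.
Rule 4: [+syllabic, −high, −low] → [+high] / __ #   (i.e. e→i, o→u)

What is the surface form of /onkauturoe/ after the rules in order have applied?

ongaudoroi

Rule 1 (pre-rhotic lowering): /u/ is a high vowel immediately before /r/, so it lowers to [o]. /onkauturoe/ → onkautoroe.
Rule 2 (intervocalic voicing): /t/ is a voiceless stop between vowels /u/ and /o/, so it voices to [d]. /onkautoroe/ → onkaudoroe.
Rule 3 (post-nasal voicing): /k/ is a voiceless stop immediately after the nasal /n/, so it voices to [g]. /onkaudoroe/ → ongaudoroe.
Rule 4 (final vowel raising): /e/ is a mid vowel in word-final position, so it raises to [i]. /ongaudoroe/ → ongaudoroi.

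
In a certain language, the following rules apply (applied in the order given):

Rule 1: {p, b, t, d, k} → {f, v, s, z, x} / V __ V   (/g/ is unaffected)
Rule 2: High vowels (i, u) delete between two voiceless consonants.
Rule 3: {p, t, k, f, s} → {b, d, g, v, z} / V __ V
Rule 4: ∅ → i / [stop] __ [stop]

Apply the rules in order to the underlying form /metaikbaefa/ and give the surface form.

Rule 1 (intervocalic spirantization): /t/ is a stop between vowels /e/ and /a/, so it spirantizes to the fricative [s]. /metaikbaefa/ → mesaikbaefa.
Rule 2 (high vowel syncope): no segment meets the environment; /mesaikbaefa/ is unchanged.
Rule 3 (intervocalic voicing): /s/ is a voiceless obstruent between vowels /e/ and /a/, so it voices to [z]. /f/ is a voiceless obstruent between vowels /e/ and /a/, so it voices to [v]. /mesaikbaefa/ → mezaikbaeva.
Rule 4 (stop-cluster i-epenthesis): /k/ and /b/ form a stop–stop cluster, so [i] is inserted between them. /mezaikbaeva/ → mezaikibaeva.

mezaikibaeva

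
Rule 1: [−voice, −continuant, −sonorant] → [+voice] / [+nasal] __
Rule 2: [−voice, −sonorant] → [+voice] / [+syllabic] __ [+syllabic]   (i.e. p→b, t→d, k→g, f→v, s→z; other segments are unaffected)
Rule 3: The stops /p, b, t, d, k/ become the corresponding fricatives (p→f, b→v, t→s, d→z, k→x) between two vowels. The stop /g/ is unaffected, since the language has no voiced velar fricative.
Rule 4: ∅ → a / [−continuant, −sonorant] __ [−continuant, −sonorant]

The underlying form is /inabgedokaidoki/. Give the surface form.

Rule 1 (post-nasal voicing): no segment meets the environment; /inabgedokaidoki/ is unchanged.
Rule 2 (intervocalic voicing): /k/ is a voiceless obstruent between vowels /o/ and /a/, so it voices to [g]. /k/ is a voiceless obstruent between vowels /o/ and /i/, so it voices to [g]. /inabgedokaidoki/ → inabgedogaidogi.
Rule 3 (intervocalic spirantization): /d/ is a stop between vowels /e/ and /o/, so it spirantizes to the fricative [z]. /d/ is a stop between vowels /i/ and /o/, so it spirantizes to the fricative [z]. /inabgedogaidogi/ → inabgezogaizogi.
Rule 4 (stop-cluster a-epenthesis): /b/ and /g/ form a stop–stop cluster, so [a] is inserted between them. /inabgezogaizogi/ → inabagezogaizogi.

inabagezogaizogi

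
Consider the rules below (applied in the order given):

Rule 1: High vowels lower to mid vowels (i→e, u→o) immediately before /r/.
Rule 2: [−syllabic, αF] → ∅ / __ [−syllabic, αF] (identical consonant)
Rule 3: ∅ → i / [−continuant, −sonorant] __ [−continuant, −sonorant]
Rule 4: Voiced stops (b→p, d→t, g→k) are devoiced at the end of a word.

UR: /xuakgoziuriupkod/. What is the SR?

Rule 1 (pre-rhotic lowering): /u/ is a high vowel immediately before /r/, so it lowers to [o]. /xuakgoziuriupkod/ → xuakgozioriupkod.
Rule 2 (degemination): no segment meets the environment; /xuakgozioriupkod/ is unchanged.
Rule 3 (stop-cluster i-epenthesis): /k/ and /g/ form a stop–stop cluster, so [i] is inserted between them. /p/ and /k/ form a stop–stop cluster, so [i] is inserted between them. /xuakgozioriupkod/ → xuakigozioriupikod.
Rule 4 (final devoicing): /d/ is a voiced stop in word-final position, so it devoices to [t]. /xuakigozioriupikod/ → xuakigozioriupikot.

xuakigozioriupikot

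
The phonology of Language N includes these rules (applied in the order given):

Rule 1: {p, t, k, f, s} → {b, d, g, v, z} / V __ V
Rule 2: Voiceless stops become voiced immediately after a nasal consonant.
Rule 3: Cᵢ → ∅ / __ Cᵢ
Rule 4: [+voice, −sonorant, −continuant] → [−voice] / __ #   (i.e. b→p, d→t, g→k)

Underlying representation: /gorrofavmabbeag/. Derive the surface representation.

gorovavmabeak

Rule 1 (intervocalic voicing): /f/ is a voiceless obstruent between vowels /o/ and /a/, so it voices to [v]. /gorrofavmabbeag/ → gorrovavmabbeag.
Rule 2 (post-nasal voicing): no segment meets the environment; /gorrovavmabbeag/ is unchanged.
Rule 3 (degemination): /rr/ is a geminate; the first /r/ deletes. /bb/ is a geminate; the first /b/ deletes. /gorrovavmabbeag/ → gorovavmabeag.
Rule 4 (final devoicing): /g/ is a voiced stop in word-final position, so it devoices to [k]. /gorovavmabeag/ → gorovavmabeak.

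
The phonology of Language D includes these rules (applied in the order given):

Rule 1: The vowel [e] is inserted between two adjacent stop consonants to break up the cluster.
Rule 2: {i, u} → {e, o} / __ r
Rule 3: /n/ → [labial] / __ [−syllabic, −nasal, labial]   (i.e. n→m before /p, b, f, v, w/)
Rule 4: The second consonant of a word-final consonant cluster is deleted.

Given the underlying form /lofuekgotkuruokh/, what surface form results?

Rule 1 (stop-cluster e-epenthesis): /k/ and /g/ form a stop–stop cluster, so [e] is inserted between them. /t/ and /k/ form a stop–stop cluster, so [e] is inserted between them. /lofuekgotkuruokh/ → lofuekegotekuruokh.
Rule 2 (pre-rhotic lowering): /u/ is a high vowel immediately before /r/, so it lowers to [o]. /lofuekegotekuruokh/ → lofuekegotekoruokh.
Rule 3 (nasal place assimilation): no segment meets the environment; /lofuekegotekoruokh/ is unchanged.
Rule 4 (final cluster simplification): /h/ is the second consonant of a word-final cluster /kh/, so it deletes. /lofuekegotekoruokh/ → lofuekegotekoruok.

lofuekegotekoruok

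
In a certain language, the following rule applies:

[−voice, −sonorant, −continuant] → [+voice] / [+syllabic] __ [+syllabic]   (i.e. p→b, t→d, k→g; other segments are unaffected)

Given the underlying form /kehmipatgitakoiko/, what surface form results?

kehmibatgidagoigo

/p/ is a voiceless stop between vowels /i/ and /a/, so it voices to [b].
/t/ is a voiceless stop between vowels /i/ and /a/, so it voices to [d].
/k/ is a voiceless stop between vowels /a/ and /o/, so it voices to [g].
/k/ is a voiceless stop between vowels /i/ and /o/, so it voices to [g].
The other instances of /k/, /t/ do not occur in the required environment and remain unchanged.
Surface form: [kehmibatgidagoigo].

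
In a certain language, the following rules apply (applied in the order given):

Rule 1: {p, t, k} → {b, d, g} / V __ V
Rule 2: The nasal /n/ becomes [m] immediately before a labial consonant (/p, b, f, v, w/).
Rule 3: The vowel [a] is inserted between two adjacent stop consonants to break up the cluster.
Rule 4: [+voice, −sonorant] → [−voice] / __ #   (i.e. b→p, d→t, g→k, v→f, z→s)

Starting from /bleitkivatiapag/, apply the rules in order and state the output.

bleitakivadiabak

Rule 1 (intervocalic voicing): /t/ is a voiceless stop between vowels /a/ and /i/, so it voices to [d]. /p/ is a voiceless stop between vowels /a/ and /a/, so it voices to [b]. /bleitkivatiapag/ → bleitkivadiabag.
Rule 2 (nasal place assimilation): no segment meets the environment; /bleitkivadiabag/ is unchanged.
Rule 3 (stop-cluster a-epenthesis): /t/ and /k/ form a stop–stop cluster, so [a] is inserted between them. /bleitkivadiabag/ → bleitakivadiabag.
Rule 4 (final devoicing): /g/ is a voiced obstruent in word-final position, so it devoices to [k]. /bleitakivadiabag/ → bleitakivadiabak.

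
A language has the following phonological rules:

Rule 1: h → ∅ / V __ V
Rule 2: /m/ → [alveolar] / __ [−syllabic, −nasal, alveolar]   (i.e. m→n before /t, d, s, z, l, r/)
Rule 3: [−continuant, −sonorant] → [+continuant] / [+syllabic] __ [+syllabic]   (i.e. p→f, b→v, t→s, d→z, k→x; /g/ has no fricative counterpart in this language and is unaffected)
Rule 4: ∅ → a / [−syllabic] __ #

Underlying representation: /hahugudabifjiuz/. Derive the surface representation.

hauguzavifjiuza

Rule 1 (intervocalic h-deletion): /h/ occurs between vowels /a/ and /u/, so it deletes. /hahugudabifjiuz/ → haugudabifjiuz.
Rule 2 (nasal place assimilation): no segment meets the environment; /haugudabifjiuz/ is unchanged.
Rule 3 (intervocalic spirantization): /d/ is a stop between vowels /u/ and /a/, so it spirantizes to the fricative [z]. /b/ is a stop between vowels /a/ and /i/, so it spirantizes to the fricative [v]. /haugudabifjiuz/ → hauguzavifjiuz.
Rule 4 (final a-epenthesis): the form ends in the consonant /z/, so [a] is inserted word-finally. /hauguzavifjiuz/ → hauguzavifjiuza.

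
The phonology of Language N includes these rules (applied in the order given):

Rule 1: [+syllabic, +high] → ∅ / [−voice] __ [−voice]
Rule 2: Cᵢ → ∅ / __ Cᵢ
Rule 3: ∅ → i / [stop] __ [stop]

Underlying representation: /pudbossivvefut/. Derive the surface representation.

Rule 1 (high vowel syncope): /u/ is a high vowel flanked by voiceless consonants /f/ and /t/, so it deletes. /pudbossivvefut/ → pudbossivveft.
Rule 2 (degemination): /ss/ is a geminate; the first /s/ deletes. /vv/ is a geminate; the first /v/ deletes. /pudbossivveft/ → pudbosiveft.
Rule 3 (stop-cluster i-epenthesis): /d/ and /b/ form a stop–stop cluster, so [i] is inserted between them. /pudbosiveft/ → pudibosiveft.

pudibosiveft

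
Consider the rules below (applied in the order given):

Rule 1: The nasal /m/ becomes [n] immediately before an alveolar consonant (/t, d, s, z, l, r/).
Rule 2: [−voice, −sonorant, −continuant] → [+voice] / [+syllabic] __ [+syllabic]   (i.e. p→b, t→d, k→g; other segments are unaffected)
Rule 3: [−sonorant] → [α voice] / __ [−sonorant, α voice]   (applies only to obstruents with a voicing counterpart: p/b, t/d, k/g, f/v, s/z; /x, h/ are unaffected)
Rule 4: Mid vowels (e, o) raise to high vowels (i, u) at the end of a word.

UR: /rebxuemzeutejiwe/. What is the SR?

repxuenzeudejiwi

Rule 1 (nasal place assimilation): /m/ precedes the alveolar consonant /z/, so it assimilates in place to [n]. /rebxuemzeutejiwe/ → rebxuenzeutejiwe.
Rule 2 (intervocalic voicing): /t/ is a voiceless stop between vowels /u/ and /e/, so it voices to [d]. /rebxuenzeutejiwe/ → rebxuenzeudejiwe.
Rule 3 (regressive voicing assimilation): /b/ precedes the voiceless obstruent /x/, so it devoices to [p] by assimilation. /rebxuenzeudejiwe/ → repxuenzeudejiwe.
Rule 4 (final vowel raising): /e/ is a mid vowel in word-final position, so it raises to [i]. /repxuenzeudejiwe/ → repxuenzeudejiwi.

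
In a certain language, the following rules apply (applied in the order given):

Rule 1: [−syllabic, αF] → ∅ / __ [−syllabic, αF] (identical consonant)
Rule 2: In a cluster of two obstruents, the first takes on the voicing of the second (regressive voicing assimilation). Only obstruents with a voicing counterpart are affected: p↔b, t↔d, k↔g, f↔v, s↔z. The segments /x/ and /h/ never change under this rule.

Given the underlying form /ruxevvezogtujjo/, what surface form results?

Rule 1 (degemination): /vv/ is a geminate; the first /v/ deletes. /jj/ is a geminate; the first /j/ deletes. /ruxevvezogtujjo/ → ruxevezogtujo.
Rule 2 (regressive voicing assimilation): /g/ precedes the voiceless obstruent /t/, so it devoices to [k] by assimilation. /ruxevezogtujo/ → ruxevezoktujo.

ruxevezoktujo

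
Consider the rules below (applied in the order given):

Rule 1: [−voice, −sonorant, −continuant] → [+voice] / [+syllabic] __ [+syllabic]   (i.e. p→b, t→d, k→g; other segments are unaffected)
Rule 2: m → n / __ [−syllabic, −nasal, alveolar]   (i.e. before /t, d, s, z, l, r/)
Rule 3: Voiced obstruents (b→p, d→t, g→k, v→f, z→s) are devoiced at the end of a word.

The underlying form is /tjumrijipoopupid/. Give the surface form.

Rule 1 (intervocalic voicing): /p/ is a voiceless stop between vowels /i/ and /o/, so it voices to [b]. /p/ is a voiceless stop between vowels /o/ and /u/, so it voices to [b]. /p/ is a voiceless stop between vowels /u/ and /i/, so it voices to [b]. /tjumrijipoopupid/ → tjumrijiboobubid.
Rule 2 (nasal place assimilation): /m/ precedes the alveolar consonant /r/, so it assimilates in place to [n]. /tjumrijiboobubid/ → tjunrijiboobubid.
Rule 3 (final devoicing): /d/ is a voiced obstruent in word-final position, so it devoices to [t]. /tjunrijiboobubid/ → tjunrijiboobubit.

tjunrijiboobubit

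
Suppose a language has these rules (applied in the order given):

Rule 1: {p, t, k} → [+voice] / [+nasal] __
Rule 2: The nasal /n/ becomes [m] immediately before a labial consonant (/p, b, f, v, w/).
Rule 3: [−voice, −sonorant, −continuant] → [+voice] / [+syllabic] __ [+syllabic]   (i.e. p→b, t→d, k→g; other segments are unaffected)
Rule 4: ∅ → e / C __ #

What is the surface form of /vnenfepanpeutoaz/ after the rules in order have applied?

Rule 1 (post-nasal voicing): /p/ is a voiceless stop immediately after the nasal /n/, so it voices to [b]. /vnenfepanpeutoaz/ → vnenfepanbeutoaz.
Rule 2 (nasal place assimilation): /n/ precedes the labial consonant /f/, so it assimilates in place to [m]. /n/ precedes the labial consonant /b/, so it assimilates in place to [m]. /vnenfepanbeutoaz/ → vnemfepambeutoaz.
Rule 3 (intervocalic voicing): /p/ is a voiceless stop between vowels /e/ and /a/, so it voices to [b]. /t/ is a voiceless stop between vowels /u/ and /o/, so it voices to [d]. /vnemfepambeutoaz/ → vnemfebambeudoaz.
Rule 4 (final e-epenthesis): the form ends in the consonant /z/, so [e] is inserted word-finally. /vnemfebambeudoaz/ → vnemfebambeudoaze.

vnemfebambeudoaze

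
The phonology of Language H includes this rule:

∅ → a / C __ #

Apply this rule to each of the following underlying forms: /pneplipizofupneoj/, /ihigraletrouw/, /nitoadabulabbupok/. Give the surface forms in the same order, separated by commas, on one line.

/pneplipizofupneoj/: the form ends in the consonant /j/, so [a] is inserted word-finally. → [pneplipizofupneoja].
/ihigraletrouw/: the form ends in the consonant /w/, so [a] is inserted word-finally. → [ihigraletrouwa].
/nitoadabulabbupok/: the form ends in the consonant /k/, so [a] is inserted word-finally. → [nitoadabulabbupoka].

pneplipizofupneoja, ihigraletrouwa, nitoadabulabbupoka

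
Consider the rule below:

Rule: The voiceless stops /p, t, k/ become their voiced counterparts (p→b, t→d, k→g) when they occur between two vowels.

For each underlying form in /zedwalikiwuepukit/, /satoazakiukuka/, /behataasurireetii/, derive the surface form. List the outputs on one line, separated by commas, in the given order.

zedwaligiwuebugit, sadoazagiuguga, behadaasurireedii

/zedwalikiwuepukit/: /k/ is a voiceless stop between vowels /i/ and /i/, so it voices to [g]. /p/ is a voiceless stop between vowels /e/ and /u/, so it voices to [b]. /k/ is a voiceless stop between vowels /u/ and /i/, so it voices to [g]. → [zedwaligiwuebugit].
/satoazakiukuka/: /t/ is a voiceless stop between vowels /a/ and /o/, so it voices to [d]. /k/ is a voiceless stop between vowels /a/ and /i/, so it voices to [g]. /k/ is a voiceless stop between vowels /u/ and /u/, so it voices to [g]. /k/ is a voiceless stop between vowels /u/ and /a/, so it voices to [g]. → [sadoazagiuguga].
/behataasurireetii/: /t/ is a voiceless stop between vowels /a/ and /a/, so it voices to [d]. /t/ is a voiceless stop between vowels /e/ and /i/, so it voices to [d]. → [behadaasurireedii].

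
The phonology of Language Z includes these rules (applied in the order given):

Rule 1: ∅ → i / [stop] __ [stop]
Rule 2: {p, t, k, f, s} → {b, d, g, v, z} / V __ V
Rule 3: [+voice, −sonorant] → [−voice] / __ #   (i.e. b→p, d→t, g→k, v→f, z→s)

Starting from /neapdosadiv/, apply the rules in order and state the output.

Rule 1 (stop-cluster i-epenthesis): /p/ and /d/ form a stop–stop cluster, so [i] is inserted between them. /neapdosadiv/ → neapidosadiv.
Rule 2 (intervocalic voicing): /p/ is a voiceless obstruent between vowels /a/ and /i/, so it voices to [b]. /s/ is a voiceless obstruent between vowels /o/ and /a/, so it voices to [z]. /neapidosadiv/ → neabidozadiv.
Rule 3 (final devoicing): /v/ is a voiced obstruent in word-final position, so it devoices to [f]. /neabidozadiv/ → neabidozadif.

neabidozadif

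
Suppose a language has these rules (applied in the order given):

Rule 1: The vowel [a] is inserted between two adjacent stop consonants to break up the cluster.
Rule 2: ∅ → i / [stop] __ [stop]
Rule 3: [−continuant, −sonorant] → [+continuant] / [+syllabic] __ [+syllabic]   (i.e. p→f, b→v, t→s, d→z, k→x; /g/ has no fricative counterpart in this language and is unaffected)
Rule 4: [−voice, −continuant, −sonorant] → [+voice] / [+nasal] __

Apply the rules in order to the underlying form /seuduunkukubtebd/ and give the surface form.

seuzuunguxuvasevad

Rule 1 (stop-cluster a-epenthesis): /b/ and /t/ form a stop–stop cluster, so [a] is inserted between them. /b/ and /d/ form a stop–stop cluster, so [a] is inserted between them. /seuduunkukubtebd/ → seuduunkukubatebad.
Rule 2 (stop-cluster i-epenthesis): no segment meets the environment; /seuduunkukubatebad/ is unchanged.
Rule 3 (intervocalic spirantization): /d/ is a stop between vowels /u/ and /u/, so it spirantizes to the fricative [z]. /k/ is a stop between vowels /u/ and /u/, so it spirantizes to the fricative [x]. /b/ is a stop between vowels /u/ and /a/, so it spirantizes to the fricative [v]. /t/ is a stop between vowels /a/ and /e/, so it spirantizes to the fricative [s]. /b/ is a stop between vowels /e/ and /a/, so it spirantizes to the fricative [v]. /seuduunkukubatebad/ → seuzuunkuxuvasevad.
Rule 4 (post-nasal voicing): /k/ is a voiceless stop immediately after the nasal /n/, so it voices to [g]. /seuzuunkuxuvasevad/ → seuzuunguxuvasevad.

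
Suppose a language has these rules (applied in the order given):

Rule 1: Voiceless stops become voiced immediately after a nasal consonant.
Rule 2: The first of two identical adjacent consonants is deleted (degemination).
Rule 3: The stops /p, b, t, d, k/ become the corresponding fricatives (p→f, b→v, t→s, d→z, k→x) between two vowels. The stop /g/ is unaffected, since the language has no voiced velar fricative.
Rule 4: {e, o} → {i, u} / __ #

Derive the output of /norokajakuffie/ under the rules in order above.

noroxajaxufii

Rule 1 (post-nasal voicing): no segment meets the environment; /norokajakuffie/ is unchanged.
Rule 2 (degemination): /ff/ is a geminate; the first /f/ deletes. /norokajakuffie/ → norokajakufie.
Rule 3 (intervocalic spirantization): /k/ is a stop between vowels /o/ and /a/, so it spirantizes to the fricative [x]. /k/ is a stop between vowels /a/ and /u/, so it spirantizes to the fricative [x]. /norokajakufie/ → noroxajaxufie.
Rule 4 (final vowel raising): /e/ is a mid vowel in word-final position, so it raises to [i]. /noroxajaxufie/ → noroxajaxufii.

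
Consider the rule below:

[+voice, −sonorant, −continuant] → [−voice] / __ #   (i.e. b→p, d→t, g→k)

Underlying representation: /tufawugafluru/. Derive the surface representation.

No segment of /tufawugafluru/ meets the structural description of the rule, so the form surfaces unchanged.

tufawugafluru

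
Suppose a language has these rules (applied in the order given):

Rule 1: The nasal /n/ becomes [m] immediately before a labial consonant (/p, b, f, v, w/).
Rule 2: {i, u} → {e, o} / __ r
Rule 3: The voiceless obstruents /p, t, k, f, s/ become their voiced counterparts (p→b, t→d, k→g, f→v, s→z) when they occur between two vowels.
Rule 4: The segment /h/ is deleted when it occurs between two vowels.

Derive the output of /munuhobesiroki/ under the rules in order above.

munuobezerogi

Rule 1 (nasal place assimilation): no segment meets the environment; /munuhobesiroki/ is unchanged.
Rule 2 (pre-rhotic lowering): /i/ is a high vowel immediately before /r/, so it lowers to [e]. /munuhobesiroki/ → munuhobeseroki.
Rule 3 (intervocalic voicing): /s/ is a voiceless obstruent between vowels /e/ and /e/, so it voices to [z]. /k/ is a voiceless obstruent between vowels /o/ and /i/, so it voices to [g]. /munuhobeseroki/ → munuhobezerogi.
Rule 4 (intervocalic h-deletion): /h/ occurs between vowels /u/ and /o/, so it deletes. /munuhobezerogi/ → munuobezerogi.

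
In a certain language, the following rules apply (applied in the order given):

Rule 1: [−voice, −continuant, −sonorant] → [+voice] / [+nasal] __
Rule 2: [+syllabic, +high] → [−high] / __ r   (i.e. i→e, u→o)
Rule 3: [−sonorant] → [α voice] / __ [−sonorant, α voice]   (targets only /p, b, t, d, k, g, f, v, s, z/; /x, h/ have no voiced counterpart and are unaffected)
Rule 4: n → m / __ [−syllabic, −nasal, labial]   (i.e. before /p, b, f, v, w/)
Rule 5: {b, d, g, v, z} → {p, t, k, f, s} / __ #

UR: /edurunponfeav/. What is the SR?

Rule 1 (post-nasal voicing): /p/ is a voiceless stop immediately after the nasal /n/, so it voices to [b]. /edurunponfeav/ → edurunbonfeav.
Rule 2 (pre-rhotic lowering): /u/ is a high vowel immediately before /r/, so it lowers to [o]. /edurunbonfeav/ → edorunbonfeav.
Rule 3 (regressive voicing assimilation): no segment meets the environment; /edorunbonfeav/ is unchanged.
Rule 4 (nasal place assimilation): /n/ precedes the labial consonant /b/, so it assimilates in place to [m]. /n/ precedes the labial consonant /f/, so it assimilates in place to [m]. /edorunbonfeav/ → edorumbomfeav.
Rule 5 (final devoicing): /v/ is a voiced obstruent in word-final position, so it devoices to [f]. /edorumbomfeav/ → edorumbomfeaf.

edorumbomfeaf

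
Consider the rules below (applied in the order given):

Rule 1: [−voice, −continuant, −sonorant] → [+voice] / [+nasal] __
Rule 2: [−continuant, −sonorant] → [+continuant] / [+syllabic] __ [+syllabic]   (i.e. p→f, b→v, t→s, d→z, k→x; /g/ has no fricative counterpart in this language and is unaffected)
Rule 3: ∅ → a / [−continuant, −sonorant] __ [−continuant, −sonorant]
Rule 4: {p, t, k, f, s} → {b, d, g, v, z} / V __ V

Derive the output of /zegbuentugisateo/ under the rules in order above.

zegabuendugizazeo

Rule 1 (post-nasal voicing): /t/ is a voiceless stop immediately after the nasal /n/, so it voices to [d]. /zegbuentugisateo/ → zegbuendugisateo.
Rule 2 (intervocalic spirantization): /t/ is a stop between vowels /a/ and /e/, so it spirantizes to the fricative [s]. /zegbuendugisateo/ → zegbuendugisaseo.
Rule 3 (stop-cluster a-epenthesis): /g/ and /b/ form a stop–stop cluster, so [a] is inserted between them. /zegbuendugisaseo/ → zegabuendugisaseo.
Rule 4 (intervocalic voicing): /s/ is a voiceless obstruent between vowels /i/ and /a/, so it voices to [z]. /s/ is a voiceless obstruent between vowels /a/ and /e/, so it voices to [z]. /zegabuendugisaseo/ → zegabuendugizazeo.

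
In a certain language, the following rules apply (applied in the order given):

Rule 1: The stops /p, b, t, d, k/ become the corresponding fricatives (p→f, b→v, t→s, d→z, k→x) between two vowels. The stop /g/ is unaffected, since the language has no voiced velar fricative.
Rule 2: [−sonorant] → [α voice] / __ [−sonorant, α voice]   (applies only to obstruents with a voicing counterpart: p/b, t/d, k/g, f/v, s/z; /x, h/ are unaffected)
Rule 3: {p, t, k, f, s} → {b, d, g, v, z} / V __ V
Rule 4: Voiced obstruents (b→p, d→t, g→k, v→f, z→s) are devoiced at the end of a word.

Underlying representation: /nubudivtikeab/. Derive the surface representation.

nuvuziftixeap

Rule 1 (intervocalic spirantization): /b/ is a stop between vowels /u/ and /u/, so it spirantizes to the fricative [v]. /d/ is a stop between vowels /u/ and /i/, so it spirantizes to the fricative [z]. /k/ is a stop between vowels /i/ and /e/, so it spirantizes to the fricative [x]. /nubudivtikeab/ → nuvuzivtixeab.
Rule 2 (regressive voicing assimilation): /v/ precedes the voiceless obstruent /t/, so it devoices to [f] by assimilation. /nuvuzivtixeab/ → nuvuziftixeab.
Rule 3 (intervocalic voicing): no segment meets the environment; /nuvuziftixeab/ is unchanged.
Rule 4 (final devoicing): /b/ is a voiced obstruent in word-final position, so it devoices to [p]. /nuvuziftixeab/ → nuvuziftixeap.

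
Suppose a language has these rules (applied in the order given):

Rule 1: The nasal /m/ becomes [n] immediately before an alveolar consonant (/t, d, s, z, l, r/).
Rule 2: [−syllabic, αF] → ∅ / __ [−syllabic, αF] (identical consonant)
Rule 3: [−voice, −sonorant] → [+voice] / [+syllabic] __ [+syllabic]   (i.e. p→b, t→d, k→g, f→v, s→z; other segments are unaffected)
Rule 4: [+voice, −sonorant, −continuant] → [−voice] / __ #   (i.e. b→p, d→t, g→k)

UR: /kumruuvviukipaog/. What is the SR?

kunruuviugibaok

Rule 1 (nasal place assimilation): /m/ precedes the alveolar consonant /r/, so it assimilates in place to [n]. /kumruuvviukipaog/ → kunruuvviukipaog.
Rule 2 (degemination): /vv/ is a geminate; the first /v/ deletes. /kunruuvviukipaog/ → kunruuviukipaog.
Rule 3 (intervocalic voicing): /k/ is a voiceless obstruent between vowels /u/ and /i/, so it voices to [g]. /p/ is a voiceless obstruent between vowels /i/ and /a/, so it voices to [b]. /kunruuviukipaog/ → kunruuviugibaog.
Rule 4 (final devoicing): /g/ is a voiced stop in word-final position, so it devoices to [k]. /kunruuviugibaog/ → kunruuviugibaok.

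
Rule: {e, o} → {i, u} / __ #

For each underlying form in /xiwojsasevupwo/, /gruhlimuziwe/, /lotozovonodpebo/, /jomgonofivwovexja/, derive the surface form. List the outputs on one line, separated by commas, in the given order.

xiwojsasevupwu, gruhlimuziwi, lotozovonodpebu, jomgonofivwovexja

/xiwojsasevupwo/: /o/ is a mid vowel in word-final position, so it raises to [u]. → [xiwojsasevupwu].
/gruhlimuziwe/: /e/ is a mid vowel in word-final position, so it raises to [i]. → [gruhlimuziwi].
/lotozovonodpebo/: /o/ is a mid vowel in word-final position, so it raises to [u]. → [lotozovonodpebu].
/jomgonofivwovexja/: the rule's environment is not met; surfaces unchanged as [jomgonofivwovexja].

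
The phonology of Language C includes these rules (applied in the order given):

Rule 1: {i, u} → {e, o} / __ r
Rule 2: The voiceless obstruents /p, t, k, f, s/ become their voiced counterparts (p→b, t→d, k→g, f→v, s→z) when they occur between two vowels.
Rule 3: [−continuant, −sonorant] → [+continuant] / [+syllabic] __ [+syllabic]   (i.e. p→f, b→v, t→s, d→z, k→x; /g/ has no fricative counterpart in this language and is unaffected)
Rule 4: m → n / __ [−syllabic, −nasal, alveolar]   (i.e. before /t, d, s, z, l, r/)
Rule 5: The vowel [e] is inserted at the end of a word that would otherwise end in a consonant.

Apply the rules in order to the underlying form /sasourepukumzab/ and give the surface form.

sazoorevugunzabe

Rule 1 (pre-rhotic lowering): /u/ is a high vowel immediately before /r/, so it lowers to [o]. /sasourepukumzab/ → sasoorepukumzab.
Rule 2 (intervocalic voicing): /s/ is a voiceless obstruent between vowels /a/ and /o/, so it voices to [z]. /p/ is a voiceless obstruent between vowels /e/ and /u/, so it voices to [b]. /k/ is a voiceless obstruent between vowels /u/ and /u/, so it voices to [g]. /sasoorepukumzab/ → sazoorebugumzab.
Rule 3 (intervocalic spirantization): /b/ is a stop between vowels /e/ and /u/, so it spirantizes to the fricative [v]. /sazoorebugumzab/ → sazoorevugumzab.
Rule 4 (nasal place assimilation): /m/ precedes the alveolar consonant /z/, so it assimilates in place to [n]. /sazoorevugumzab/ → sazoorevugunzab.
Rule 5 (final e-epenthesis): the form ends in the consonant /b/, so [e] is inserted word-finally. /sazoorevugunzab/ → sazoorevugunzabe.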